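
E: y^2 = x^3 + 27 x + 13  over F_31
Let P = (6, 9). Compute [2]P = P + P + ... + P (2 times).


k = 2 = 10_2 (binary, LSB first: 01)
Double-and-add from P = (6, 9):
  bit 0 = 0: acc unchanged = O
  bit 1 = 1: acc = O + (21, 18) = (21, 18)

2P = (21, 18)


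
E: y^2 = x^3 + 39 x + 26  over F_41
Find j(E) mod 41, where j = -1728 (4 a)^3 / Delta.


Delta = -16(4 a^3 + 27 b^2) mod 41 = 31
-1728 * (4 a)^3 = -1728 * (4*39)^3 mod 41 = 38
j = 38 * 31^(-1) mod 41 = 29

j = 29 (mod 41)


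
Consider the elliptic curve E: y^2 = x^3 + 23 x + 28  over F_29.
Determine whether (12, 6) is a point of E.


Check whether y^2 = x^3 + 23 x + 28 (mod 29) for (x, y) = (12, 6).
LHS: y^2 = 6^2 mod 29 = 7
RHS: x^3 + 23 x + 28 = 12^3 + 23*12 + 28 mod 29 = 2
LHS != RHS

No, not on the curve


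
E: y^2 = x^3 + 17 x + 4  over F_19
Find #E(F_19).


For each x in F_19, count y with y^2 = x^3 + 17 x + 4 mod 19:
  x = 0: RHS = 4, y in [2, 17]  -> 2 point(s)
  x = 3: RHS = 6, y in [5, 14]  -> 2 point(s)
  x = 5: RHS = 5, y in [9, 10]  -> 2 point(s)
  x = 8: RHS = 6, y in [5, 14]  -> 2 point(s)
  x = 12: RHS = 17, y in [6, 13]  -> 2 point(s)
  x = 13: RHS = 9, y in [3, 16]  -> 2 point(s)
  x = 15: RHS = 5, y in [9, 10]  -> 2 point(s)
  x = 17: RHS = 0, y in [0]  -> 1 point(s)
  x = 18: RHS = 5, y in [9, 10]  -> 2 point(s)
Affine points: 17. Add the point at infinity: total = 18.

#E(F_19) = 18


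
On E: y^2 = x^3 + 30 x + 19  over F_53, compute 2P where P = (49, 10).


Doubling: s = (3 x1^2 + a) / (2 y1)
s = (3*49^2 + 30) / (2*10) mod 53 = 41
x3 = s^2 - 2 x1 mod 53 = 41^2 - 2*49 = 46
y3 = s (x1 - x3) - y1 mod 53 = 41 * (49 - 46) - 10 = 7

2P = (46, 7)


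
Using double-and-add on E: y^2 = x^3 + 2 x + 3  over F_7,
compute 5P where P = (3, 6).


k = 5 = 101_2 (binary, LSB first: 101)
Double-and-add from P = (3, 6):
  bit 0 = 1: acc = O + (3, 6) = (3, 6)
  bit 1 = 0: acc unchanged = (3, 6)
  bit 2 = 1: acc = (3, 6) + (3, 6) = (3, 1)

5P = (3, 1)


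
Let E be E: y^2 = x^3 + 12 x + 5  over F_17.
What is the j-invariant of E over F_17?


Delta = -16(4 a^3 + 27 b^2) mod 17 = 5
-1728 * (4 a)^3 = -1728 * (4*12)^3 mod 17 = 8
j = 8 * 5^(-1) mod 17 = 5

j = 5 (mod 17)


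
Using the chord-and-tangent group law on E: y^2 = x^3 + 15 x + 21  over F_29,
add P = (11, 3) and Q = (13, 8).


P != Q, so use the chord formula.
s = (y2 - y1) / (x2 - x1) = (5) / (2) mod 29 = 17
x3 = s^2 - x1 - x2 mod 29 = 17^2 - 11 - 13 = 4
y3 = s (x1 - x3) - y1 mod 29 = 17 * (11 - 4) - 3 = 0

P + Q = (4, 0)


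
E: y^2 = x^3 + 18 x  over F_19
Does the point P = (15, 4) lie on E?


Check whether y^2 = x^3 + 18 x + 0 (mod 19) for (x, y) = (15, 4).
LHS: y^2 = 4^2 mod 19 = 16
RHS: x^3 + 18 x + 0 = 15^3 + 18*15 + 0 mod 19 = 16
LHS = RHS

Yes, on the curve


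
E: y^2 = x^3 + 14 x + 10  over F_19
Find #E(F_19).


For each x in F_19, count y with y^2 = x^3 + 14 x + 10 mod 19:
  x = 1: RHS = 6, y in [5, 14]  -> 2 point(s)
  x = 4: RHS = 16, y in [4, 15]  -> 2 point(s)
  x = 6: RHS = 6, y in [5, 14]  -> 2 point(s)
  x = 8: RHS = 7, y in [8, 11]  -> 2 point(s)
  x = 12: RHS = 6, y in [5, 14]  -> 2 point(s)
  x = 14: RHS = 5, y in [9, 10]  -> 2 point(s)
  x = 15: RHS = 4, y in [2, 17]  -> 2 point(s)
  x = 16: RHS = 17, y in [6, 13]  -> 2 point(s)
Affine points: 16. Add the point at infinity: total = 17.

#E(F_19) = 17


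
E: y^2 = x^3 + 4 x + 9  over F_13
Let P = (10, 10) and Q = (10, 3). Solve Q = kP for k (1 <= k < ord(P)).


Enumerate multiples of P until we hit Q = (10, 3):
  1P = (10, 10)
  2P = (2, 5)
  3P = (2, 8)
  4P = (10, 3)
Match found at i = 4.

k = 4


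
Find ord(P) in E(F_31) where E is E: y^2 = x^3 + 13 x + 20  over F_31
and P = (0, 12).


Compute successive multiples of P until we hit O:
  1P = (0, 12)
  2P = (18, 17)
  3P = (17, 16)
  4P = (28, 27)
  5P = (28, 4)
  6P = (17, 15)
  7P = (18, 14)
  8P = (0, 19)
  ... (continuing to 9P)
  9P = O

ord(P) = 9


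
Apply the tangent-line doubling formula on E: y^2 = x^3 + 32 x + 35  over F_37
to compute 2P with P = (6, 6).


Doubling: s = (3 x1^2 + a) / (2 y1)
s = (3*6^2 + 32) / (2*6) mod 37 = 24
x3 = s^2 - 2 x1 mod 37 = 24^2 - 2*6 = 9
y3 = s (x1 - x3) - y1 mod 37 = 24 * (6 - 9) - 6 = 33

2P = (9, 33)


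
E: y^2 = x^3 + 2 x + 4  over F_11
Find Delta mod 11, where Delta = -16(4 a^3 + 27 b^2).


4 a^3 + 27 b^2 = 4*2^3 + 27*4^2 = 32 + 432 = 464
Delta = -16 * (464) = -7424
Delta mod 11 = 1

Delta = 1 (mod 11)


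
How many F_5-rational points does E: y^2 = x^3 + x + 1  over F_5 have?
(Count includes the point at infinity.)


For each x in F_5, count y with y^2 = x^3 + 1 x + 1 mod 5:
  x = 0: RHS = 1, y in [1, 4]  -> 2 point(s)
  x = 2: RHS = 1, y in [1, 4]  -> 2 point(s)
  x = 3: RHS = 1, y in [1, 4]  -> 2 point(s)
  x = 4: RHS = 4, y in [2, 3]  -> 2 point(s)
Affine points: 8. Add the point at infinity: total = 9.

#E(F_5) = 9


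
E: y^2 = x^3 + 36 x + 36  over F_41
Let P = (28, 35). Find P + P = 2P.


Doubling: s = (3 x1^2 + a) / (2 y1)
s = (3*28^2 + 36) / (2*35) mod 41 = 6
x3 = s^2 - 2 x1 mod 41 = 6^2 - 2*28 = 21
y3 = s (x1 - x3) - y1 mod 41 = 6 * (28 - 21) - 35 = 7

2P = (21, 7)


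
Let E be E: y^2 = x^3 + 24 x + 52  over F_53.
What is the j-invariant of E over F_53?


Delta = -16(4 a^3 + 27 b^2) mod 53 = 38
-1728 * (4 a)^3 = -1728 * (4*24)^3 mod 53 = 41
j = 41 * 38^(-1) mod 53 = 22

j = 22 (mod 53)


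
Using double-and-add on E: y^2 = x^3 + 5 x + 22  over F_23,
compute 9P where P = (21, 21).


k = 9 = 1001_2 (binary, LSB first: 1001)
Double-and-add from P = (21, 21):
  bit 0 = 1: acc = O + (21, 21) = (21, 21)
  bit 1 = 0: acc unchanged = (21, 21)
  bit 2 = 0: acc unchanged = (21, 21)
  bit 3 = 1: acc = (21, 21) + (3, 8) = (3, 15)

9P = (3, 15)


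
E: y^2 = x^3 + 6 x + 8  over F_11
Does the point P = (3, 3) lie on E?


Check whether y^2 = x^3 + 6 x + 8 (mod 11) for (x, y) = (3, 3).
LHS: y^2 = 3^2 mod 11 = 9
RHS: x^3 + 6 x + 8 = 3^3 + 6*3 + 8 mod 11 = 9
LHS = RHS

Yes, on the curve


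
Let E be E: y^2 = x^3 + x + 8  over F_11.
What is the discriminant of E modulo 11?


4 a^3 + 27 b^2 = 4*1^3 + 27*8^2 = 4 + 1728 = 1732
Delta = -16 * (1732) = -27712
Delta mod 11 = 8

Delta = 8 (mod 11)


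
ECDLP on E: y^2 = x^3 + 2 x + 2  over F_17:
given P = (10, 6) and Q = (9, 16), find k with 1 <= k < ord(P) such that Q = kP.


Enumerate multiples of P until we hit Q = (9, 16):
  1P = (10, 6)
  2P = (16, 13)
  3P = (7, 6)
  4P = (0, 11)
  5P = (3, 16)
  6P = (5, 16)
  7P = (6, 3)
  8P = (9, 16)
Match found at i = 8.

k = 8


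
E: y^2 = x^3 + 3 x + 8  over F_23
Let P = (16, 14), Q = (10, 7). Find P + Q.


P != Q, so use the chord formula.
s = (y2 - y1) / (x2 - x1) = (16) / (17) mod 23 = 5
x3 = s^2 - x1 - x2 mod 23 = 5^2 - 16 - 10 = 22
y3 = s (x1 - x3) - y1 mod 23 = 5 * (16 - 22) - 14 = 2

P + Q = (22, 2)


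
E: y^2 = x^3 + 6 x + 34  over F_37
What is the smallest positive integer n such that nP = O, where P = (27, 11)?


Compute successive multiples of P until we hit O:
  1P = (27, 11)
  2P = (4, 23)
  3P = (9, 15)
  4P = (28, 18)
  5P = (31, 35)
  6P = (15, 24)
  7P = (36, 8)
  8P = (7, 7)
  ... (continuing to 41P)
  41P = O

ord(P) = 41


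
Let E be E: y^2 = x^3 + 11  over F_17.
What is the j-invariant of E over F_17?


Delta = -16(4 a^3 + 27 b^2) mod 17 = 3
-1728 * (4 a)^3 = -1728 * (4*0)^3 mod 17 = 0
j = 0 * 3^(-1) mod 17 = 0

j = 0 (mod 17)


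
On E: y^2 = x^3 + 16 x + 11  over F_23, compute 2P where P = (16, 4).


Doubling: s = (3 x1^2 + a) / (2 y1)
s = (3*16^2 + 16) / (2*4) mod 23 = 6
x3 = s^2 - 2 x1 mod 23 = 6^2 - 2*16 = 4
y3 = s (x1 - x3) - y1 mod 23 = 6 * (16 - 4) - 4 = 22

2P = (4, 22)


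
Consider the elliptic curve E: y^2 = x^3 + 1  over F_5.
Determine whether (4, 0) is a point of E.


Check whether y^2 = x^3 + 0 x + 1 (mod 5) for (x, y) = (4, 0).
LHS: y^2 = 0^2 mod 5 = 0
RHS: x^3 + 0 x + 1 = 4^3 + 0*4 + 1 mod 5 = 0
LHS = RHS

Yes, on the curve


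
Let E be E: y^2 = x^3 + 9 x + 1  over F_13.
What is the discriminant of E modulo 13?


4 a^3 + 27 b^2 = 4*9^3 + 27*1^2 = 2916 + 27 = 2943
Delta = -16 * (2943) = -47088
Delta mod 13 = 11

Delta = 11 (mod 13)


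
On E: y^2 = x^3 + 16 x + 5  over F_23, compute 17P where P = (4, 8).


k = 17 = 10001_2 (binary, LSB first: 10001)
Double-and-add from P = (4, 8):
  bit 0 = 1: acc = O + (4, 8) = (4, 8)
  bit 1 = 0: acc unchanged = (4, 8)
  bit 2 = 0: acc unchanged = (4, 8)
  bit 3 = 0: acc unchanged = (4, 8)
  bit 4 = 1: acc = (4, 8) + (13, 8) = (6, 15)

17P = (6, 15)


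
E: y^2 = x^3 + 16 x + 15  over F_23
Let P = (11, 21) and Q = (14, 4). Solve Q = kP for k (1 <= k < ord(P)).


Enumerate multiples of P until we hit Q = (14, 4):
  1P = (11, 21)
  2P = (10, 5)
  3P = (5, 6)
  4P = (19, 5)
  5P = (20, 20)
  6P = (17, 18)
  7P = (1, 20)
  8P = (14, 4)
Match found at i = 8.

k = 8


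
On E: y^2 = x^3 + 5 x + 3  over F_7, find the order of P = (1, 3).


Compute successive multiples of P until we hit O:
  1P = (1, 3)
  2P = (6, 2)
  3P = (2, 0)
  4P = (6, 5)
  5P = (1, 4)
  6P = O

ord(P) = 6


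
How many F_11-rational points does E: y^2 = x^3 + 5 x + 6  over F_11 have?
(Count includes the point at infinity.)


For each x in F_11, count y with y^2 = x^3 + 5 x + 6 mod 11:
  x = 1: RHS = 1, y in [1, 10]  -> 2 point(s)
  x = 3: RHS = 4, y in [2, 9]  -> 2 point(s)
  x = 10: RHS = 0, y in [0]  -> 1 point(s)
Affine points: 5. Add the point at infinity: total = 6.

#E(F_11) = 6


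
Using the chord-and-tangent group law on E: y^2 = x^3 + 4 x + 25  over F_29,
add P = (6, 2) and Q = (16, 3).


P != Q, so use the chord formula.
s = (y2 - y1) / (x2 - x1) = (1) / (10) mod 29 = 3
x3 = s^2 - x1 - x2 mod 29 = 3^2 - 6 - 16 = 16
y3 = s (x1 - x3) - y1 mod 29 = 3 * (6 - 16) - 2 = 26

P + Q = (16, 26)


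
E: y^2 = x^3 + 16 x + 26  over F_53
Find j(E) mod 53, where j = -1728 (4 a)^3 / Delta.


Delta = -16(4 a^3 + 27 b^2) mod 53 = 45
-1728 * (4 a)^3 = -1728 * (4*16)^3 mod 53 = 20
j = 20 * 45^(-1) mod 53 = 24

j = 24 (mod 53)


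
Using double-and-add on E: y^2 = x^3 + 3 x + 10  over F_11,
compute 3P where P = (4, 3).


k = 3 = 11_2 (binary, LSB first: 11)
Double-and-add from P = (4, 3):
  bit 0 = 1: acc = O + (4, 3) = (4, 3)
  bit 1 = 1: acc = (4, 3) + (1, 6) = (7, 0)

3P = (7, 0)


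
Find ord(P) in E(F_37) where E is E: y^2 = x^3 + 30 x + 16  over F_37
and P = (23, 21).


Compute successive multiples of P until we hit O:
  1P = (23, 21)
  2P = (21, 19)
  3P = (31, 8)
  4P = (29, 35)
  5P = (11, 7)
  6P = (28, 4)
  7P = (2, 26)
  8P = (16, 2)
  ... (continuing to 18P)
  18P = O

ord(P) = 18


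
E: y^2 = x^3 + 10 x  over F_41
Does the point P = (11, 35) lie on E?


Check whether y^2 = x^3 + 10 x + 0 (mod 41) for (x, y) = (11, 35).
LHS: y^2 = 35^2 mod 41 = 36
RHS: x^3 + 10 x + 0 = 11^3 + 10*11 + 0 mod 41 = 6
LHS != RHS

No, not on the curve


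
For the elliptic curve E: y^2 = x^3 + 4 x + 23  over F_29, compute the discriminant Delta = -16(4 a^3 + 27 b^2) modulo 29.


4 a^3 + 27 b^2 = 4*4^3 + 27*23^2 = 256 + 14283 = 14539
Delta = -16 * (14539) = -232624
Delta mod 29 = 14

Delta = 14 (mod 29)


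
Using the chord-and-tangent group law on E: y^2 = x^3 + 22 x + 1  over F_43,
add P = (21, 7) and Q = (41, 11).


P != Q, so use the chord formula.
s = (y2 - y1) / (x2 - x1) = (4) / (20) mod 43 = 26
x3 = s^2 - x1 - x2 mod 43 = 26^2 - 21 - 41 = 12
y3 = s (x1 - x3) - y1 mod 43 = 26 * (21 - 12) - 7 = 12

P + Q = (12, 12)


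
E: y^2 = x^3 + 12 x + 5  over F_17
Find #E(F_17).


For each x in F_17, count y with y^2 = x^3 + 12 x + 5 mod 17:
  x = 1: RHS = 1, y in [1, 16]  -> 2 point(s)
  x = 3: RHS = 0, y in [0]  -> 1 point(s)
  x = 4: RHS = 15, y in [7, 10]  -> 2 point(s)
  x = 6: RHS = 4, y in [2, 15]  -> 2 point(s)
  x = 8: RHS = 1, y in [1, 16]  -> 2 point(s)
  x = 9: RHS = 9, y in [3, 14]  -> 2 point(s)
  x = 16: RHS = 9, y in [3, 14]  -> 2 point(s)
Affine points: 13. Add the point at infinity: total = 14.

#E(F_17) = 14


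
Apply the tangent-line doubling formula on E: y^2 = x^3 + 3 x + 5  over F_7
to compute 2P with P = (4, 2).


Doubling: s = (3 x1^2 + a) / (2 y1)
s = (3*4^2 + 3) / (2*2) mod 7 = 4
x3 = s^2 - 2 x1 mod 7 = 4^2 - 2*4 = 1
y3 = s (x1 - x3) - y1 mod 7 = 4 * (4 - 1) - 2 = 3

2P = (1, 3)


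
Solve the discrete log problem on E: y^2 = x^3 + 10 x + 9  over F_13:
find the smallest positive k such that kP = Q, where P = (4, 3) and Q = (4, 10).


Enumerate multiples of P until we hit Q = (4, 10):
  1P = (4, 3)
  2P = (6, 8)
  3P = (6, 5)
  4P = (4, 10)
Match found at i = 4.

k = 4


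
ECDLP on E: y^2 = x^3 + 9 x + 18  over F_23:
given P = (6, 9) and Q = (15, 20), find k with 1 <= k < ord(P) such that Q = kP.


Enumerate multiples of P until we hit Q = (15, 20):
  1P = (6, 9)
  2P = (13, 3)
  3P = (16, 16)
  4P = (10, 2)
  5P = (0, 15)
  6P = (18, 3)
  7P = (5, 2)
  8P = (15, 20)
Match found at i = 8.

k = 8


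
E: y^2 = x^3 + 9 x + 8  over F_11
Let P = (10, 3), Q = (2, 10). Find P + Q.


P != Q, so use the chord formula.
s = (y2 - y1) / (x2 - x1) = (7) / (3) mod 11 = 6
x3 = s^2 - x1 - x2 mod 11 = 6^2 - 10 - 2 = 2
y3 = s (x1 - x3) - y1 mod 11 = 6 * (10 - 2) - 3 = 1

P + Q = (2, 1)


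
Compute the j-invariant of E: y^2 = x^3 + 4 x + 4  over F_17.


Delta = -16(4 a^3 + 27 b^2) mod 17 = 8
-1728 * (4 a)^3 = -1728 * (4*4)^3 mod 17 = 11
j = 11 * 8^(-1) mod 17 = 12

j = 12 (mod 17)


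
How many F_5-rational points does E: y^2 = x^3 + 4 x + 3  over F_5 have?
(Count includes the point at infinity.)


For each x in F_5, count y with y^2 = x^3 + 4 x + 3 mod 5:
  x = 2: RHS = 4, y in [2, 3]  -> 2 point(s)
Affine points: 2. Add the point at infinity: total = 3.

#E(F_5) = 3


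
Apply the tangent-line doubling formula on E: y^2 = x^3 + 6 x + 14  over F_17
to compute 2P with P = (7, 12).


Doubling: s = (3 x1^2 + a) / (2 y1)
s = (3*7^2 + 6) / (2*12) mod 17 = 0
x3 = s^2 - 2 x1 mod 17 = 0^2 - 2*7 = 3
y3 = s (x1 - x3) - y1 mod 17 = 0 * (7 - 3) - 12 = 5

2P = (3, 5)


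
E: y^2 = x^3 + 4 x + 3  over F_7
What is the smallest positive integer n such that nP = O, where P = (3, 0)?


Compute successive multiples of P until we hit O:
  1P = (3, 0)
  2P = O

ord(P) = 2


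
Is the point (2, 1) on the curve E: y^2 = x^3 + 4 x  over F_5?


Check whether y^2 = x^3 + 4 x + 0 (mod 5) for (x, y) = (2, 1).
LHS: y^2 = 1^2 mod 5 = 1
RHS: x^3 + 4 x + 0 = 2^3 + 4*2 + 0 mod 5 = 1
LHS = RHS

Yes, on the curve


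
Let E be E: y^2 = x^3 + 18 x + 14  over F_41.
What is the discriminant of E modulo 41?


4 a^3 + 27 b^2 = 4*18^3 + 27*14^2 = 23328 + 5292 = 28620
Delta = -16 * (28620) = -457920
Delta mod 41 = 9

Delta = 9 (mod 41)


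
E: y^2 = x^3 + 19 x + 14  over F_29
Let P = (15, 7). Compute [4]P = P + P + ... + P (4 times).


k = 4 = 100_2 (binary, LSB first: 001)
Double-and-add from P = (15, 7):
  bit 0 = 0: acc unchanged = O
  bit 1 = 0: acc unchanged = O
  bit 2 = 1: acc = O + (15, 7) = (15, 7)

4P = (15, 7)


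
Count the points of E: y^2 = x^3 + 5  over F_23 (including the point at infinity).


For each x in F_23, count y with y^2 = x^3 + 0 x + 5 mod 23:
  x = 1: RHS = 6, y in [11, 12]  -> 2 point(s)
  x = 2: RHS = 13, y in [6, 17]  -> 2 point(s)
  x = 3: RHS = 9, y in [3, 20]  -> 2 point(s)
  x = 4: RHS = 0, y in [0]  -> 1 point(s)
  x = 7: RHS = 3, y in [7, 16]  -> 2 point(s)
  x = 10: RHS = 16, y in [4, 19]  -> 2 point(s)
  x = 11: RHS = 2, y in [5, 18]  -> 2 point(s)
  x = 12: RHS = 8, y in [10, 13]  -> 2 point(s)
  x = 14: RHS = 12, y in [9, 14]  -> 2 point(s)
  x = 18: RHS = 18, y in [8, 15]  -> 2 point(s)
  x = 20: RHS = 1, y in [1, 22]  -> 2 point(s)
  x = 22: RHS = 4, y in [2, 21]  -> 2 point(s)
Affine points: 23. Add the point at infinity: total = 24.

#E(F_23) = 24


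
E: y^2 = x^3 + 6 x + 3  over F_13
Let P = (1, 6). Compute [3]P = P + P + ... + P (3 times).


k = 3 = 11_2 (binary, LSB first: 11)
Double-and-add from P = (1, 6):
  bit 0 = 1: acc = O + (1, 6) = (1, 6)
  bit 1 = 1: acc = (1, 6) + (1, 7) = O

3P = O


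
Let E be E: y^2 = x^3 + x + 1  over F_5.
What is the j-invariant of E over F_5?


Delta = -16(4 a^3 + 27 b^2) mod 5 = 4
-1728 * (4 a)^3 = -1728 * (4*1)^3 mod 5 = 3
j = 3 * 4^(-1) mod 5 = 2

j = 2 (mod 5)


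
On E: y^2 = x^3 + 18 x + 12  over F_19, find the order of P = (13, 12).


Compute successive multiples of P until we hit O:
  1P = (13, 12)
  2P = (17, 5)
  3P = (17, 14)
  4P = (13, 7)
  5P = O

ord(P) = 5


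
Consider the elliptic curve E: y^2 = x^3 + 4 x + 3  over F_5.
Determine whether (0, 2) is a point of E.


Check whether y^2 = x^3 + 4 x + 3 (mod 5) for (x, y) = (0, 2).
LHS: y^2 = 2^2 mod 5 = 4
RHS: x^3 + 4 x + 3 = 0^3 + 4*0 + 3 mod 5 = 3
LHS != RHS

No, not on the curve


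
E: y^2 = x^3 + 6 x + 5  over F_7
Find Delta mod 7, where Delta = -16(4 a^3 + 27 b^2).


4 a^3 + 27 b^2 = 4*6^3 + 27*5^2 = 864 + 675 = 1539
Delta = -16 * (1539) = -24624
Delta mod 7 = 2

Delta = 2 (mod 7)


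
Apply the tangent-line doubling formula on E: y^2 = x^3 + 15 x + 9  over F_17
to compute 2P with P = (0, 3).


Doubling: s = (3 x1^2 + a) / (2 y1)
s = (3*0^2 + 15) / (2*3) mod 17 = 11
x3 = s^2 - 2 x1 mod 17 = 11^2 - 2*0 = 2
y3 = s (x1 - x3) - y1 mod 17 = 11 * (0 - 2) - 3 = 9

2P = (2, 9)


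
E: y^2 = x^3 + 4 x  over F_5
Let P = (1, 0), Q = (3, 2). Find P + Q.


P != Q, so use the chord formula.
s = (y2 - y1) / (x2 - x1) = (2) / (2) mod 5 = 1
x3 = s^2 - x1 - x2 mod 5 = 1^2 - 1 - 3 = 2
y3 = s (x1 - x3) - y1 mod 5 = 1 * (1 - 2) - 0 = 4

P + Q = (2, 4)


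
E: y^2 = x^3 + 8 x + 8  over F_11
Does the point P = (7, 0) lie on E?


Check whether y^2 = x^3 + 8 x + 8 (mod 11) for (x, y) = (7, 0).
LHS: y^2 = 0^2 mod 11 = 0
RHS: x^3 + 8 x + 8 = 7^3 + 8*7 + 8 mod 11 = 0
LHS = RHS

Yes, on the curve


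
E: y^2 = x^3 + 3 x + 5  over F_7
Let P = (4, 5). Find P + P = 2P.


Doubling: s = (3 x1^2 + a) / (2 y1)
s = (3*4^2 + 3) / (2*5) mod 7 = 3
x3 = s^2 - 2 x1 mod 7 = 3^2 - 2*4 = 1
y3 = s (x1 - x3) - y1 mod 7 = 3 * (4 - 1) - 5 = 4

2P = (1, 4)


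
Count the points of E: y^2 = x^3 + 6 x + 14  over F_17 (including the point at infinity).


For each x in F_17, count y with y^2 = x^3 + 6 x + 14 mod 17:
  x = 1: RHS = 4, y in [2, 15]  -> 2 point(s)
  x = 2: RHS = 0, y in [0]  -> 1 point(s)
  x = 3: RHS = 8, y in [5, 12]  -> 2 point(s)
  x = 4: RHS = 0, y in [0]  -> 1 point(s)
  x = 5: RHS = 16, y in [4, 13]  -> 2 point(s)
  x = 7: RHS = 8, y in [5, 12]  -> 2 point(s)
  x = 8: RHS = 13, y in [8, 9]  -> 2 point(s)
  x = 9: RHS = 15, y in [7, 10]  -> 2 point(s)
  x = 11: RHS = 0, y in [0]  -> 1 point(s)
Affine points: 15. Add the point at infinity: total = 16.

#E(F_17) = 16


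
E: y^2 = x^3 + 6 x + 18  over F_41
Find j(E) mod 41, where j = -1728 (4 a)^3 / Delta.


Delta = -16(4 a^3 + 27 b^2) mod 41 = 40
-1728 * (4 a)^3 = -1728 * (4*6)^3 mod 41 = 40
j = 40 * 40^(-1) mod 41 = 1

j = 1 (mod 41)


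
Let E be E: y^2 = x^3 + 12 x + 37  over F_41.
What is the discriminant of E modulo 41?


4 a^3 + 27 b^2 = 4*12^3 + 27*37^2 = 6912 + 36963 = 43875
Delta = -16 * (43875) = -702000
Delta mod 41 = 2

Delta = 2 (mod 41)


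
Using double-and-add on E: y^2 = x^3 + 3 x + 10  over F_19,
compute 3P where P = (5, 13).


k = 3 = 11_2 (binary, LSB first: 11)
Double-and-add from P = (5, 13):
  bit 0 = 1: acc = O + (5, 13) = (5, 13)
  bit 1 = 1: acc = (5, 13) + (18, 5) = (2, 10)

3P = (2, 10)


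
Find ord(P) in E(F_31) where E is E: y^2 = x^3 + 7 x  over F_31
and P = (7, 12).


Compute successive multiples of P until we hit O:
  1P = (7, 12)
  2P = (5, 6)
  3P = (28, 18)
  4P = (10, 27)
  5P = (8, 14)
  6P = (20, 24)
  7P = (1, 15)
  8P = (0, 0)
  ... (continuing to 16P)
  16P = O

ord(P) = 16


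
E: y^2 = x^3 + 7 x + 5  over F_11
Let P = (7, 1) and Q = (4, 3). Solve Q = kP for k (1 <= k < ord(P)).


Enumerate multiples of P until we hit Q = (4, 3):
  1P = (7, 1)
  2P = (8, 10)
  3P = (0, 7)
  4P = (9, 7)
  5P = (4, 8)
  6P = (3, 8)
  7P = (2, 4)
  8P = (5, 0)
  9P = (2, 7)
  10P = (3, 3)
  11P = (4, 3)
Match found at i = 11.

k = 11


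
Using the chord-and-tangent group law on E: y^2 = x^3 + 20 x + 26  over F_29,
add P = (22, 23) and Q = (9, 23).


P != Q, so use the chord formula.
s = (y2 - y1) / (x2 - x1) = (0) / (16) mod 29 = 0
x3 = s^2 - x1 - x2 mod 29 = 0^2 - 22 - 9 = 27
y3 = s (x1 - x3) - y1 mod 29 = 0 * (22 - 27) - 23 = 6

P + Q = (27, 6)


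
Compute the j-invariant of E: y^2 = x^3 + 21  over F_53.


Delta = -16(4 a^3 + 27 b^2) mod 53 = 23
-1728 * (4 a)^3 = -1728 * (4*0)^3 mod 53 = 0
j = 0 * 23^(-1) mod 53 = 0

j = 0 (mod 53)


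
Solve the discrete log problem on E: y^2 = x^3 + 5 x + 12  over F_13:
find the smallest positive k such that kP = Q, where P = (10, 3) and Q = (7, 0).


Enumerate multiples of P until we hit Q = (7, 0):
  1P = (10, 3)
  2P = (7, 0)
Match found at i = 2.

k = 2


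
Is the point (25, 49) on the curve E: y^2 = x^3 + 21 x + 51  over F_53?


Check whether y^2 = x^3 + 21 x + 51 (mod 53) for (x, y) = (25, 49).
LHS: y^2 = 49^2 mod 53 = 16
RHS: x^3 + 21 x + 51 = 25^3 + 21*25 + 51 mod 53 = 36
LHS != RHS

No, not on the curve


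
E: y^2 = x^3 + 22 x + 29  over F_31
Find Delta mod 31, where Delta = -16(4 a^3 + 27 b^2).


4 a^3 + 27 b^2 = 4*22^3 + 27*29^2 = 42592 + 22707 = 65299
Delta = -16 * (65299) = -1044784
Delta mod 31 = 9

Delta = 9 (mod 31)


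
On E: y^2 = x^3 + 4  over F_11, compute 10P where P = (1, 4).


k = 10 = 1010_2 (binary, LSB first: 0101)
Double-and-add from P = (1, 4):
  bit 0 = 0: acc unchanged = O
  bit 1 = 1: acc = O + (10, 5) = (10, 5)
  bit 2 = 0: acc unchanged = (10, 5)
  bit 3 = 1: acc = (10, 5) + (0, 2) = (10, 6)

10P = (10, 6)


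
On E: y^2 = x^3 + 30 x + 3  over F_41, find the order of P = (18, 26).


Compute successive multiples of P until we hit O:
  1P = (18, 26)
  2P = (7, 33)
  3P = (12, 0)
  4P = (7, 8)
  5P = (18, 15)
  6P = O

ord(P) = 6


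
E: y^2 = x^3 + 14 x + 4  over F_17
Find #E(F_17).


For each x in F_17, count y with y^2 = x^3 + 14 x + 4 mod 17:
  x = 0: RHS = 4, y in [2, 15]  -> 2 point(s)
  x = 1: RHS = 2, y in [6, 11]  -> 2 point(s)
  x = 6: RHS = 15, y in [7, 10]  -> 2 point(s)
  x = 8: RHS = 16, y in [4, 13]  -> 2 point(s)
  x = 9: RHS = 9, y in [3, 14]  -> 2 point(s)
  x = 12: RHS = 13, y in [8, 9]  -> 2 point(s)
  x = 15: RHS = 2, y in [6, 11]  -> 2 point(s)
Affine points: 14. Add the point at infinity: total = 15.

#E(F_17) = 15


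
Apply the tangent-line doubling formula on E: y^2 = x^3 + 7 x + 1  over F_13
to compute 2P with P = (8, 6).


Doubling: s = (3 x1^2 + a) / (2 y1)
s = (3*8^2 + 7) / (2*6) mod 13 = 9
x3 = s^2 - 2 x1 mod 13 = 9^2 - 2*8 = 0
y3 = s (x1 - x3) - y1 mod 13 = 9 * (8 - 0) - 6 = 1

2P = (0, 1)


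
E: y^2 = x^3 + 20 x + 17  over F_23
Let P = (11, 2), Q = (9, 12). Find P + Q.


P != Q, so use the chord formula.
s = (y2 - y1) / (x2 - x1) = (10) / (21) mod 23 = 18
x3 = s^2 - x1 - x2 mod 23 = 18^2 - 11 - 9 = 5
y3 = s (x1 - x3) - y1 mod 23 = 18 * (11 - 5) - 2 = 14

P + Q = (5, 14)


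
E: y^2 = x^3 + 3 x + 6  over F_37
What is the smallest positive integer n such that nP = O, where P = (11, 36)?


Compute successive multiples of P until we hit O:
  1P = (11, 36)
  2P = (19, 22)
  3P = (17, 30)
  4P = (10, 0)
  5P = (17, 7)
  6P = (19, 15)
  7P = (11, 1)
  8P = O

ord(P) = 8


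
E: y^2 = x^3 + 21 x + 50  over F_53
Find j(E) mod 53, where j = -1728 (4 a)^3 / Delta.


Delta = -16(4 a^3 + 27 b^2) mod 53 = 29
-1728 * (4 a)^3 = -1728 * (4*21)^3 mod 53 = 52
j = 52 * 29^(-1) mod 53 = 42

j = 42 (mod 53)


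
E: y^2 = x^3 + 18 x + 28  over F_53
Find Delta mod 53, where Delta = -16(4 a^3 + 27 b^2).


4 a^3 + 27 b^2 = 4*18^3 + 27*28^2 = 23328 + 21168 = 44496
Delta = -16 * (44496) = -711936
Delta mod 53 = 13

Delta = 13 (mod 53)


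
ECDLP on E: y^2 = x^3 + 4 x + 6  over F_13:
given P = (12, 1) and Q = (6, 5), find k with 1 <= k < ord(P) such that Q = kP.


Enumerate multiples of P until we hit Q = (6, 5):
  1P = (12, 1)
  2P = (11, 9)
  3P = (2, 10)
  4P = (8, 11)
  5P = (9, 11)
  6P = (6, 5)
Match found at i = 6.

k = 6


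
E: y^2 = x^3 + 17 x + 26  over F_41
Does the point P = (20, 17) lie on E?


Check whether y^2 = x^3 + 17 x + 26 (mod 41) for (x, y) = (20, 17).
LHS: y^2 = 17^2 mod 41 = 2
RHS: x^3 + 17 x + 26 = 20^3 + 17*20 + 26 mod 41 = 2
LHS = RHS

Yes, on the curve


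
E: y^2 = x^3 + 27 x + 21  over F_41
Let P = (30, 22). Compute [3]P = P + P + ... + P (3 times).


k = 3 = 11_2 (binary, LSB first: 11)
Double-and-add from P = (30, 22):
  bit 0 = 1: acc = O + (30, 22) = (30, 22)
  bit 1 = 1: acc = (30, 22) + (30, 19) = O

3P = O


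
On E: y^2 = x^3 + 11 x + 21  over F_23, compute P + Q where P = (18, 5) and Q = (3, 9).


P != Q, so use the chord formula.
s = (y2 - y1) / (x2 - x1) = (4) / (8) mod 23 = 12
x3 = s^2 - x1 - x2 mod 23 = 12^2 - 18 - 3 = 8
y3 = s (x1 - x3) - y1 mod 23 = 12 * (18 - 8) - 5 = 0

P + Q = (8, 0)


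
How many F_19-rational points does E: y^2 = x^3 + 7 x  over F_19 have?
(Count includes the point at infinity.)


For each x in F_19, count y with y^2 = x^3 + 7 x + 0 mod 19:
  x = 0: RHS = 0, y in [0]  -> 1 point(s)
  x = 4: RHS = 16, y in [4, 15]  -> 2 point(s)
  x = 6: RHS = 11, y in [7, 12]  -> 2 point(s)
  x = 8: RHS = 17, y in [6, 13]  -> 2 point(s)
  x = 10: RHS = 6, y in [5, 14]  -> 2 point(s)
  x = 12: RHS = 7, y in [8, 11]  -> 2 point(s)
  x = 14: RHS = 11, y in [7, 12]  -> 2 point(s)
  x = 16: RHS = 9, y in [3, 16]  -> 2 point(s)
  x = 17: RHS = 16, y in [4, 15]  -> 2 point(s)
  x = 18: RHS = 11, y in [7, 12]  -> 2 point(s)
Affine points: 19. Add the point at infinity: total = 20.

#E(F_19) = 20


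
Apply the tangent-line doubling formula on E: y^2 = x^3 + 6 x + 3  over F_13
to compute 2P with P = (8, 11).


Doubling: s = (3 x1^2 + a) / (2 y1)
s = (3*8^2 + 6) / (2*11) mod 13 = 9
x3 = s^2 - 2 x1 mod 13 = 9^2 - 2*8 = 0
y3 = s (x1 - x3) - y1 mod 13 = 9 * (8 - 0) - 11 = 9

2P = (0, 9)


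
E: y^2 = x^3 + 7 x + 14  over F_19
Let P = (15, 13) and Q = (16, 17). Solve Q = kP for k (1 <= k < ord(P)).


Enumerate multiples of P until we hit Q = (16, 17):
  1P = (15, 13)
  2P = (17, 12)
  3P = (11, 4)
  4P = (4, 7)
  5P = (16, 2)
  6P = (14, 14)
  7P = (10, 1)
  8P = (18, 14)
  9P = (3, 10)
  10P = (7, 8)
  11P = (6, 14)
  12P = (2, 13)
  13P = (2, 6)
  14P = (6, 5)
  15P = (7, 11)
  16P = (3, 9)
  17P = (18, 5)
  18P = (10, 18)
  19P = (14, 5)
  20P = (16, 17)
Match found at i = 20.

k = 20


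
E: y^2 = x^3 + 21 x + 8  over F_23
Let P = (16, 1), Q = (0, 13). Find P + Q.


P != Q, so use the chord formula.
s = (y2 - y1) / (x2 - x1) = (12) / (7) mod 23 = 5
x3 = s^2 - x1 - x2 mod 23 = 5^2 - 16 - 0 = 9
y3 = s (x1 - x3) - y1 mod 23 = 5 * (16 - 9) - 1 = 11

P + Q = (9, 11)


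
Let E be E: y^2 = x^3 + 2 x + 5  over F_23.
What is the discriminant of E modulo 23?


4 a^3 + 27 b^2 = 4*2^3 + 27*5^2 = 32 + 675 = 707
Delta = -16 * (707) = -11312
Delta mod 23 = 4

Delta = 4 (mod 23)


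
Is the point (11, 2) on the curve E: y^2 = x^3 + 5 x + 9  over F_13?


Check whether y^2 = x^3 + 5 x + 9 (mod 13) for (x, y) = (11, 2).
LHS: y^2 = 2^2 mod 13 = 4
RHS: x^3 + 5 x + 9 = 11^3 + 5*11 + 9 mod 13 = 4
LHS = RHS

Yes, on the curve


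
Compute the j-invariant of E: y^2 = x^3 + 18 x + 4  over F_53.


Delta = -16(4 a^3 + 27 b^2) mod 53 = 9
-1728 * (4 a)^3 = -1728 * (4*18)^3 mod 53 = 38
j = 38 * 9^(-1) mod 53 = 16

j = 16 (mod 53)


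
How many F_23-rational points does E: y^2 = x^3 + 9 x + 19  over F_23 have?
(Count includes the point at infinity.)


For each x in F_23, count y with y^2 = x^3 + 9 x + 19 mod 23:
  x = 1: RHS = 6, y in [11, 12]  -> 2 point(s)
  x = 3: RHS = 4, y in [2, 21]  -> 2 point(s)
  x = 4: RHS = 4, y in [2, 21]  -> 2 point(s)
  x = 6: RHS = 13, y in [6, 17]  -> 2 point(s)
  x = 9: RHS = 1, y in [1, 22]  -> 2 point(s)
  x = 11: RHS = 0, y in [0]  -> 1 point(s)
  x = 16: RHS = 4, y in [2, 21]  -> 2 point(s)
  x = 17: RHS = 2, y in [5, 18]  -> 2 point(s)
  x = 21: RHS = 16, y in [4, 19]  -> 2 point(s)
  x = 22: RHS = 9, y in [3, 20]  -> 2 point(s)
Affine points: 19. Add the point at infinity: total = 20.

#E(F_23) = 20


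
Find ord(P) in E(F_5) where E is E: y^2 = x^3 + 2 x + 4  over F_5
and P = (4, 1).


Compute successive multiples of P until we hit O:
  1P = (4, 1)
  2P = (2, 4)
  3P = (0, 3)
  4P = (0, 2)
  5P = (2, 1)
  6P = (4, 4)
  7P = O

ord(P) = 7


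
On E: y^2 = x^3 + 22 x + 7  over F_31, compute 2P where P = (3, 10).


Doubling: s = (3 x1^2 + a) / (2 y1)
s = (3*3^2 + 22) / (2*10) mod 31 = 4
x3 = s^2 - 2 x1 mod 31 = 4^2 - 2*3 = 10
y3 = s (x1 - x3) - y1 mod 31 = 4 * (3 - 10) - 10 = 24

2P = (10, 24)


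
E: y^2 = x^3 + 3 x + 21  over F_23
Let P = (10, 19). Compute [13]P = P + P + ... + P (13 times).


k = 13 = 1101_2 (binary, LSB first: 1011)
Double-and-add from P = (10, 19):
  bit 0 = 1: acc = O + (10, 19) = (10, 19)
  bit 1 = 0: acc unchanged = (10, 19)
  bit 2 = 1: acc = (10, 19) + (6, 5) = (2, 9)
  bit 3 = 1: acc = (2, 9) + (13, 7) = (1, 18)

13P = (1, 18)


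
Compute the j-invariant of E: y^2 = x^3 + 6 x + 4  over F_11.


Delta = -16(4 a^3 + 27 b^2) mod 11 = 10
-1728 * (4 a)^3 = -1728 * (4*6)^3 mod 11 = 3
j = 3 * 10^(-1) mod 11 = 8

j = 8 (mod 11)


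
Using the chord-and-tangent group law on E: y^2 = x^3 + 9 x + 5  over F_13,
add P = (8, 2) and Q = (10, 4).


P != Q, so use the chord formula.
s = (y2 - y1) / (x2 - x1) = (2) / (2) mod 13 = 1
x3 = s^2 - x1 - x2 mod 13 = 1^2 - 8 - 10 = 9
y3 = s (x1 - x3) - y1 mod 13 = 1 * (8 - 9) - 2 = 10

P + Q = (9, 10)


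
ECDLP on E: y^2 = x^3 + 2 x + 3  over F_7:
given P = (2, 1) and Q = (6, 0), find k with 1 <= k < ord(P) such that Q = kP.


Enumerate multiples of P until we hit Q = (6, 0):
  1P = (2, 1)
  2P = (3, 6)
  3P = (6, 0)
Match found at i = 3.

k = 3


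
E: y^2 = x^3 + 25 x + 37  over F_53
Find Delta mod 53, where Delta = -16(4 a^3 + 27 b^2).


4 a^3 + 27 b^2 = 4*25^3 + 27*37^2 = 62500 + 36963 = 99463
Delta = -16 * (99463) = -1591408
Delta mod 53 = 23

Delta = 23 (mod 53)


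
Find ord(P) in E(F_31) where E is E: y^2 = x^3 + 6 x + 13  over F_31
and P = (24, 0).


Compute successive multiples of P until we hit O:
  1P = (24, 0)
  2P = O

ord(P) = 2


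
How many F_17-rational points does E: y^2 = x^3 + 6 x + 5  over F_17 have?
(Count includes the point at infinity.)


For each x in F_17, count y with y^2 = x^3 + 6 x + 5 mod 17:
  x = 2: RHS = 8, y in [5, 12]  -> 2 point(s)
  x = 3: RHS = 16, y in [4, 13]  -> 2 point(s)
  x = 4: RHS = 8, y in [5, 12]  -> 2 point(s)
  x = 6: RHS = 2, y in [6, 11]  -> 2 point(s)
  x = 7: RHS = 16, y in [4, 13]  -> 2 point(s)
  x = 8: RHS = 4, y in [2, 15]  -> 2 point(s)
  x = 11: RHS = 8, y in [5, 12]  -> 2 point(s)
  x = 13: RHS = 2, y in [6, 11]  -> 2 point(s)
  x = 15: RHS = 2, y in [6, 11]  -> 2 point(s)
  x = 16: RHS = 15, y in [7, 10]  -> 2 point(s)
Affine points: 20. Add the point at infinity: total = 21.

#E(F_17) = 21


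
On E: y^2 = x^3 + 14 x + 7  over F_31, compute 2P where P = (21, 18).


Doubling: s = (3 x1^2 + a) / (2 y1)
s = (3*21^2 + 14) / (2*18) mod 31 = 7
x3 = s^2 - 2 x1 mod 31 = 7^2 - 2*21 = 7
y3 = s (x1 - x3) - y1 mod 31 = 7 * (21 - 7) - 18 = 18

2P = (7, 18)


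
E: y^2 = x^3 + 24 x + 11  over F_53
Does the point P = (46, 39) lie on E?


Check whether y^2 = x^3 + 24 x + 11 (mod 53) for (x, y) = (46, 39).
LHS: y^2 = 39^2 mod 53 = 37
RHS: x^3 + 24 x + 11 = 46^3 + 24*46 + 11 mod 53 = 30
LHS != RHS

No, not on the curve


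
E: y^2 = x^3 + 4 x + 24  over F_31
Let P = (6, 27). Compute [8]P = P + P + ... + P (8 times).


k = 8 = 1000_2 (binary, LSB first: 0001)
Double-and-add from P = (6, 27):
  bit 0 = 0: acc unchanged = O
  bit 1 = 0: acc unchanged = O
  bit 2 = 0: acc unchanged = O
  bit 3 = 1: acc = O + (23, 10) = (23, 10)

8P = (23, 10)


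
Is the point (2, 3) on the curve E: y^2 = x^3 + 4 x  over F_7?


Check whether y^2 = x^3 + 4 x + 0 (mod 7) for (x, y) = (2, 3).
LHS: y^2 = 3^2 mod 7 = 2
RHS: x^3 + 4 x + 0 = 2^3 + 4*2 + 0 mod 7 = 2
LHS = RHS

Yes, on the curve


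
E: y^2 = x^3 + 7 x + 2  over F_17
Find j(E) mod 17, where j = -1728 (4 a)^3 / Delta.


Delta = -16(4 a^3 + 27 b^2) mod 17 = 1
-1728 * (4 a)^3 = -1728 * (4*7)^3 mod 17 = 13
j = 13 * 1^(-1) mod 17 = 13

j = 13 (mod 17)


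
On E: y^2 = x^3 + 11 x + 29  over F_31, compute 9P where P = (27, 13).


k = 9 = 1001_2 (binary, LSB first: 1001)
Double-and-add from P = (27, 13):
  bit 0 = 1: acc = O + (27, 13) = (27, 13)
  bit 1 = 0: acc unchanged = (27, 13)
  bit 2 = 0: acc unchanged = (27, 13)
  bit 3 = 1: acc = (27, 13) + (2, 11) = (9, 12)

9P = (9, 12)


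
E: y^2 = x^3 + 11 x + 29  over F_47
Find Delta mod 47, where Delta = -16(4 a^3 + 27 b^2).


4 a^3 + 27 b^2 = 4*11^3 + 27*29^2 = 5324 + 22707 = 28031
Delta = -16 * (28031) = -448496
Delta mod 47 = 25

Delta = 25 (mod 47)


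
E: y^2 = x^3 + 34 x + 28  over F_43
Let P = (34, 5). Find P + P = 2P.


Doubling: s = (3 x1^2 + a) / (2 y1)
s = (3*34^2 + 34) / (2*5) mod 43 = 32
x3 = s^2 - 2 x1 mod 43 = 32^2 - 2*34 = 10
y3 = s (x1 - x3) - y1 mod 43 = 32 * (34 - 10) - 5 = 32

2P = (10, 32)


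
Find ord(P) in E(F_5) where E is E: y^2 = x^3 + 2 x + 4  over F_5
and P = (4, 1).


Compute successive multiples of P until we hit O:
  1P = (4, 1)
  2P = (2, 4)
  3P = (0, 3)
  4P = (0, 2)
  5P = (2, 1)
  6P = (4, 4)
  7P = O

ord(P) = 7


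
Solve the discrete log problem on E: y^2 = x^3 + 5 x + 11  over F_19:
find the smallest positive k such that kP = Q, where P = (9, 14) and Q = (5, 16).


Enumerate multiples of P until we hit Q = (5, 16):
  1P = (9, 14)
  2P = (5, 16)
Match found at i = 2.

k = 2


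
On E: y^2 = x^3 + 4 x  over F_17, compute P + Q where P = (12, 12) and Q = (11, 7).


P != Q, so use the chord formula.
s = (y2 - y1) / (x2 - x1) = (12) / (16) mod 17 = 5
x3 = s^2 - x1 - x2 mod 17 = 5^2 - 12 - 11 = 2
y3 = s (x1 - x3) - y1 mod 17 = 5 * (12 - 2) - 12 = 4

P + Q = (2, 4)


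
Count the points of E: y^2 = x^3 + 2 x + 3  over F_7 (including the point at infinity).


For each x in F_7, count y with y^2 = x^3 + 2 x + 3 mod 7:
  x = 2: RHS = 1, y in [1, 6]  -> 2 point(s)
  x = 3: RHS = 1, y in [1, 6]  -> 2 point(s)
  x = 6: RHS = 0, y in [0]  -> 1 point(s)
Affine points: 5. Add the point at infinity: total = 6.

#E(F_7) = 6


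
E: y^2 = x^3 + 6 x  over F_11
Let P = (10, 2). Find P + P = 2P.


Doubling: s = (3 x1^2 + a) / (2 y1)
s = (3*10^2 + 6) / (2*2) mod 11 = 5
x3 = s^2 - 2 x1 mod 11 = 5^2 - 2*10 = 5
y3 = s (x1 - x3) - y1 mod 11 = 5 * (10 - 5) - 2 = 1

2P = (5, 1)


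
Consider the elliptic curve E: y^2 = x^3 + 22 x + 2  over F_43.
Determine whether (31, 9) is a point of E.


Check whether y^2 = x^3 + 22 x + 2 (mod 43) for (x, y) = (31, 9).
LHS: y^2 = 9^2 mod 43 = 38
RHS: x^3 + 22 x + 2 = 31^3 + 22*31 + 2 mod 43 = 31
LHS != RHS

No, not on the curve


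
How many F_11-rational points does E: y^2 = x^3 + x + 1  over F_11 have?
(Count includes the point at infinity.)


For each x in F_11, count y with y^2 = x^3 + 1 x + 1 mod 11:
  x = 0: RHS = 1, y in [1, 10]  -> 2 point(s)
  x = 1: RHS = 3, y in [5, 6]  -> 2 point(s)
  x = 2: RHS = 0, y in [0]  -> 1 point(s)
  x = 3: RHS = 9, y in [3, 8]  -> 2 point(s)
  x = 4: RHS = 3, y in [5, 6]  -> 2 point(s)
  x = 6: RHS = 3, y in [5, 6]  -> 2 point(s)
  x = 8: RHS = 4, y in [2, 9]  -> 2 point(s)
Affine points: 13. Add the point at infinity: total = 14.

#E(F_11) = 14


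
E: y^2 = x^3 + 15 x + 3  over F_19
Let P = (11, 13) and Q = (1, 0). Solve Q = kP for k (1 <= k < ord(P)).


Enumerate multiples of P until we hit Q = (1, 0):
  1P = (11, 13)
  2P = (6, 10)
  3P = (13, 1)
  4P = (12, 12)
  5P = (16, 11)
  6P = (18, 5)
  7P = (1, 0)
Match found at i = 7.

k = 7


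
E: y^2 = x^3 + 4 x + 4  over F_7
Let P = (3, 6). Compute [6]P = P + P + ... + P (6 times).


k = 6 = 110_2 (binary, LSB first: 011)
Double-and-add from P = (3, 6):
  bit 0 = 0: acc unchanged = O
  bit 1 = 1: acc = O + (5, 4) = (5, 4)
  bit 2 = 1: acc = (5, 4) + (1, 4) = (1, 3)

6P = (1, 3)


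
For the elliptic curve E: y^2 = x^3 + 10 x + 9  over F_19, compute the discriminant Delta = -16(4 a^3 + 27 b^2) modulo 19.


4 a^3 + 27 b^2 = 4*10^3 + 27*9^2 = 4000 + 2187 = 6187
Delta = -16 * (6187) = -98992
Delta mod 19 = 17

Delta = 17 (mod 19)


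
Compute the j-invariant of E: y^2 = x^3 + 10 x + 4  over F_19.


Delta = -16(4 a^3 + 27 b^2) mod 19 = 15
-1728 * (4 a)^3 = -1728 * (4*10)^3 mod 19 = 8
j = 8 * 15^(-1) mod 19 = 17

j = 17 (mod 19)


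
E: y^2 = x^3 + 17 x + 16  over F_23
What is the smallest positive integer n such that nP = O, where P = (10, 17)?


Compute successive multiples of P until we hit O:
  1P = (10, 17)
  2P = (11, 19)
  3P = (6, 14)
  4P = (9, 1)
  5P = (7, 8)
  6P = (15, 14)
  7P = (14, 13)
  8P = (0, 19)
  ... (continuing to 25P)
  25P = O

ord(P) = 25


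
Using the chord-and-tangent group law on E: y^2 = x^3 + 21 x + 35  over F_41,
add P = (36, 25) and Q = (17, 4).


P != Q, so use the chord formula.
s = (y2 - y1) / (x2 - x1) = (20) / (22) mod 41 = 27
x3 = s^2 - x1 - x2 mod 41 = 27^2 - 36 - 17 = 20
y3 = s (x1 - x3) - y1 mod 41 = 27 * (36 - 20) - 25 = 38

P + Q = (20, 38)


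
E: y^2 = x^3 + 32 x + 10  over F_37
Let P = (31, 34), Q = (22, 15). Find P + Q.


P != Q, so use the chord formula.
s = (y2 - y1) / (x2 - x1) = (18) / (28) mod 37 = 35
x3 = s^2 - x1 - x2 mod 37 = 35^2 - 31 - 22 = 25
y3 = s (x1 - x3) - y1 mod 37 = 35 * (31 - 25) - 34 = 28

P + Q = (25, 28)


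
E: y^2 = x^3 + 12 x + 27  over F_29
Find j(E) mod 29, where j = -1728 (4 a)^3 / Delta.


Delta = -16(4 a^3 + 27 b^2) mod 29 = 26
-1728 * (4 a)^3 = -1728 * (4*12)^3 mod 29 = 6
j = 6 * 26^(-1) mod 29 = 27

j = 27 (mod 29)


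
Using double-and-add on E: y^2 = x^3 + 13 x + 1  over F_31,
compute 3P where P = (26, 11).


k = 3 = 11_2 (binary, LSB first: 11)
Double-and-add from P = (26, 11):
  bit 0 = 1: acc = O + (26, 11) = (26, 11)
  bit 1 = 1: acc = (26, 11) + (26, 20) = O

3P = O


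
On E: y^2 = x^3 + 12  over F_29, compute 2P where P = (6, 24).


Doubling: s = (3 x1^2 + a) / (2 y1)
s = (3*6^2 + 0) / (2*24) mod 29 = 24
x3 = s^2 - 2 x1 mod 29 = 24^2 - 2*6 = 13
y3 = s (x1 - x3) - y1 mod 29 = 24 * (6 - 13) - 24 = 11

2P = (13, 11)


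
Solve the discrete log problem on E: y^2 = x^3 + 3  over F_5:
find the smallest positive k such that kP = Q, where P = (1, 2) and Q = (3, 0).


Enumerate multiples of P until we hit Q = (3, 0):
  1P = (1, 2)
  2P = (2, 1)
  3P = (3, 0)
Match found at i = 3.

k = 3


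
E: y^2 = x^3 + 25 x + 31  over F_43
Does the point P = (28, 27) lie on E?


Check whether y^2 = x^3 + 25 x + 31 (mod 43) for (x, y) = (28, 27).
LHS: y^2 = 27^2 mod 43 = 41
RHS: x^3 + 25 x + 31 = 28^3 + 25*28 + 31 mod 43 = 22
LHS != RHS

No, not on the curve


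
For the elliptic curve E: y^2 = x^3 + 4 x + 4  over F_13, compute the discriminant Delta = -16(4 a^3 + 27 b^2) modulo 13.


4 a^3 + 27 b^2 = 4*4^3 + 27*4^2 = 256 + 432 = 688
Delta = -16 * (688) = -11008
Delta mod 13 = 3

Delta = 3 (mod 13)


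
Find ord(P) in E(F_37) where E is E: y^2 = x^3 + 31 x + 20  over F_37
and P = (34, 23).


Compute successive multiples of P until we hit O:
  1P = (34, 23)
  2P = (32, 31)
  3P = (24, 11)
  4P = (13, 17)
  5P = (15, 30)
  6P = (36, 5)
  7P = (11, 29)
  8P = (2, 33)
  ... (continuing to 40P)
  40P = O

ord(P) = 40


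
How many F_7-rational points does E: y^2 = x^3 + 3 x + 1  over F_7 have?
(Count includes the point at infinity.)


For each x in F_7, count y with y^2 = x^3 + 3 x + 1 mod 7:
  x = 0: RHS = 1, y in [1, 6]  -> 2 point(s)
  x = 2: RHS = 1, y in [1, 6]  -> 2 point(s)
  x = 3: RHS = 2, y in [3, 4]  -> 2 point(s)
  x = 4: RHS = 0, y in [0]  -> 1 point(s)
  x = 5: RHS = 1, y in [1, 6]  -> 2 point(s)
  x = 6: RHS = 4, y in [2, 5]  -> 2 point(s)
Affine points: 11. Add the point at infinity: total = 12.

#E(F_7) = 12


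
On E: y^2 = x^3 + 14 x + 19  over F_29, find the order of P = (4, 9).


Compute successive multiples of P until we hit O:
  1P = (4, 9)
  2P = (1, 11)
  3P = (18, 10)
  4P = (11, 5)
  5P = (9, 27)
  6P = (22, 19)
  7P = (23, 3)
  8P = (7, 24)
  ... (continuing to 36P)
  36P = O

ord(P) = 36
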